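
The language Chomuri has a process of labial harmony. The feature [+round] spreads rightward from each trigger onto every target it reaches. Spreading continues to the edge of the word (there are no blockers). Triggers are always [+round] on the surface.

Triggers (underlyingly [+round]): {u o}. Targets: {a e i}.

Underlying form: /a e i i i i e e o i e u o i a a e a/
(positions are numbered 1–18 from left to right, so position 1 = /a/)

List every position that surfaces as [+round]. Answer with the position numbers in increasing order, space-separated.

From /o/ at 9 rightward: 10 /i/ → [+round]; 11 /e/ → [+round]; 12 /u/ is itself a trigger — this domain ends here.
From /u/ at 12 rightward: 13 /o/ is itself a trigger — this domain ends here.
From /o/ at 13 rightward: 14 /i/ → [+round]; 15 /a/ → [+round]; 16 /a/ → [+round]; 17 /e/ → [+round]; 18 /a/ → [+round]; word edge.
Targets with no active source: positions 1 2 3 4 5 6 7 8 stay [-round].

9 10 11 12 13 14 15 16 17 18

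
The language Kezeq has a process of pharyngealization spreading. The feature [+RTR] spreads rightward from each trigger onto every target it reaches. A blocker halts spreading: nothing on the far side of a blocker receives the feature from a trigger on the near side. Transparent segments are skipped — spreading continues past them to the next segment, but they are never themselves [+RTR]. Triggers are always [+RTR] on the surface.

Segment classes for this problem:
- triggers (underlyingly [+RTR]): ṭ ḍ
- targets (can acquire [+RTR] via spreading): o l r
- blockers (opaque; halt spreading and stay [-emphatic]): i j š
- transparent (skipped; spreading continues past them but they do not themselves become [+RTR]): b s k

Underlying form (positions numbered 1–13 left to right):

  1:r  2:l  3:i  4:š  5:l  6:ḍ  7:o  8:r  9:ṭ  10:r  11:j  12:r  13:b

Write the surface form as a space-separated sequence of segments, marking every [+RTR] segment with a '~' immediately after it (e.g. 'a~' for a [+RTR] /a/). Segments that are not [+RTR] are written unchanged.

From /ḍ/ at 6 rightward: 7 /o/ → [+RTR]; 8 /r/ → [+RTR]; 9 /ṭ/ is itself a trigger — this domain ends here.
From /ṭ/ at 9 rightward: 10 /r/ → [+RTR]; 11 /j/ blocks.
Targets with no active source: positions 1 2 5 12 stay [-emphatic].
[+RTR] positions on the surface: 6 7 8 9 10.

r l i š l ḍ~ o~ r~ ṭ~ r~ j r b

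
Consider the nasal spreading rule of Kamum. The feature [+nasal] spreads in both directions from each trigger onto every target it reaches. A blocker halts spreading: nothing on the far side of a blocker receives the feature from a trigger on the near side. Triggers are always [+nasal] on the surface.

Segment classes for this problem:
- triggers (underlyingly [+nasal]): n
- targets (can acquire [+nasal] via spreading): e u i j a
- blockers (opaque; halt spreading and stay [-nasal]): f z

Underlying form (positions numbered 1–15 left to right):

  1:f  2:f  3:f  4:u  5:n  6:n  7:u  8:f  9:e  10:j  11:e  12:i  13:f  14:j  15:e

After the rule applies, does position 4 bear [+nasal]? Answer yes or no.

From /n/ at 5 rightward: 6 /n/ is itself a trigger — this domain ends here.
From /n/ at 5 leftward: 4 /u/ → [+nasal]; 3 /f/ blocks.
From /n/ at 6 rightward: 7 /u/ → [+nasal]; 8 /f/ blocks.
From /n/ at 6 leftward: 5 /n/ is itself a trigger — this domain ends here.
Targets with no active source: positions 9 10 11 12 14 15 stay [-nasal].
[+nasal] positions on the surface: 4 5 6 7.

yes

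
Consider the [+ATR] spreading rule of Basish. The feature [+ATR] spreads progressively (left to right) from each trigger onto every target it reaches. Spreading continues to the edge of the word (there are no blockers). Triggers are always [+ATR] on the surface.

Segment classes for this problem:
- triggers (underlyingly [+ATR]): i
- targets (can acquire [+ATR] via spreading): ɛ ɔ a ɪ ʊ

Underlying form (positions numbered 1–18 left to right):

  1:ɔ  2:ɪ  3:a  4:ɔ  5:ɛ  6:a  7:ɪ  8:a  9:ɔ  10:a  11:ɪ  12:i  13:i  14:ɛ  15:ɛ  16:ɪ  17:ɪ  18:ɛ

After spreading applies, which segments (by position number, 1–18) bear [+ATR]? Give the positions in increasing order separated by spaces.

From /i/ at 12 rightward: 13 /i/ is itself a trigger — this domain ends here.
From /i/ at 13 rightward: 14 /ɛ/ → [+ATR]; 15 /ɛ/ → [+ATR]; 16 /ɪ/ → [+ATR]; 17 /ɪ/ → [+ATR]; 18 /ɛ/ → [+ATR]; word edge.
Targets with no active source: positions 1 2 3 4 5 6 7 8 9 10 11 stay [-ATR].

12 13 14 15 16 17 18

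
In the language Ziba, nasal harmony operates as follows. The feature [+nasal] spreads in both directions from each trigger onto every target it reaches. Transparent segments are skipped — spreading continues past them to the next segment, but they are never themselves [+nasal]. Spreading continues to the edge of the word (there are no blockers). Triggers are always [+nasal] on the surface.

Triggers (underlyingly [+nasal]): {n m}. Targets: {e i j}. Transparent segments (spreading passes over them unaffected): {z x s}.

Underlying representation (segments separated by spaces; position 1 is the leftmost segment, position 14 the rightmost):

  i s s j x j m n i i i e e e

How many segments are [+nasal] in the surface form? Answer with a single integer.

11

From /m/ at 7 rightward: 8 /n/ is itself a trigger — this domain ends here.
From /m/ at 7 leftward: 6 /j/ → [+nasal]; 5 /x/ transparent; 4 /j/ → [+nasal]; 3 /s/ transparent; 2 /s/ transparent; 1 /i/ → [+nasal]; word edge.
From /n/ at 8 rightward: 9 /i/ → [+nasal]; 10 /i/ → [+nasal]; 11 /i/ → [+nasal]; 12 /e/ → [+nasal]; 13 /e/ → [+nasal]; 14 /e/ → [+nasal]; word edge.
From /n/ at 8 leftward: 7 /m/ is itself a trigger — this domain ends here.
[+nasal] positions on the surface: 1 4 6 7 8 9 10 11 12 13 14.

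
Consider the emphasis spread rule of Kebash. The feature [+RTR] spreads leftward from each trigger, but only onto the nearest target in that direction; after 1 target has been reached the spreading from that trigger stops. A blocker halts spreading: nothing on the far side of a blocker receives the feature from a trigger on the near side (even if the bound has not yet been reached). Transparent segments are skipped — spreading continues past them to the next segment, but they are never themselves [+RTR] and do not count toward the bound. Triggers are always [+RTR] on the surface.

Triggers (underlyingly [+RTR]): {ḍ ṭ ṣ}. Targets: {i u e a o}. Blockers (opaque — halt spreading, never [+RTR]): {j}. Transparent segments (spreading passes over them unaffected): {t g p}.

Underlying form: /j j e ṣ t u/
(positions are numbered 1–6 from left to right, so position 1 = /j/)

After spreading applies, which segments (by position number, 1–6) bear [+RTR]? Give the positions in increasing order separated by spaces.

3 4

From /ṣ/ at 4 leftward: 3 /e/ → [+RTR]; bound reached.
Target with no active source: position 6 stays [-emphatic].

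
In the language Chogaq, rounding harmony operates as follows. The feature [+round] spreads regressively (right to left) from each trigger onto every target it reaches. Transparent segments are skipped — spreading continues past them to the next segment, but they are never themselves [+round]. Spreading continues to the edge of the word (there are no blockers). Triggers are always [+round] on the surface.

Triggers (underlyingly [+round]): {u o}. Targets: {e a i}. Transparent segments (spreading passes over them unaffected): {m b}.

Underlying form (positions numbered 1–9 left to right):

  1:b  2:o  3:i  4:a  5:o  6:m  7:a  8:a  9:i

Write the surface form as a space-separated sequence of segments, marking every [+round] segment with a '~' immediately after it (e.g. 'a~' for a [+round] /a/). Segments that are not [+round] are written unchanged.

From /o/ at 2 leftward: 1 /b/ transparent; word edge.
From /o/ at 5 leftward: 4 /a/ → [+round]; 3 /i/ → [+round]; 2 /o/ is itself a trigger — this domain ends here.
Targets with no active source: positions 7 8 9 stay [-round].
[+round] positions on the surface: 2 3 4 5.

b o~ i~ a~ o~ m a a i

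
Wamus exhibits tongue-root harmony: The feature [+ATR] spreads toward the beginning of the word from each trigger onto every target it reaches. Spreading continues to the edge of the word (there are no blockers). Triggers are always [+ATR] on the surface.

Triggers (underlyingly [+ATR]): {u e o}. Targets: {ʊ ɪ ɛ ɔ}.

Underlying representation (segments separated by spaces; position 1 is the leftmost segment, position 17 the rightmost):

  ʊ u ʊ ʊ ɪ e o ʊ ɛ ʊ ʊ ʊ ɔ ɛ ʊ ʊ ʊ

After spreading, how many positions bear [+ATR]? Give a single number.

From /u/ at 2 leftward: 1 /ʊ/ → [+ATR]; word edge.
From /e/ at 6 leftward: 5 /ɪ/ → [+ATR]; 4 /ʊ/ → [+ATR]; 3 /ʊ/ → [+ATR]; 2 /u/ is itself a trigger — this domain ends here.
From /o/ at 7 leftward: 6 /e/ is itself a trigger — this domain ends here.
Targets with no active source: positions 8 9 10 11 12 13 14 15 16 17 stay [-ATR].
[+ATR] positions on the surface: 1 2 3 4 5 6 7.

7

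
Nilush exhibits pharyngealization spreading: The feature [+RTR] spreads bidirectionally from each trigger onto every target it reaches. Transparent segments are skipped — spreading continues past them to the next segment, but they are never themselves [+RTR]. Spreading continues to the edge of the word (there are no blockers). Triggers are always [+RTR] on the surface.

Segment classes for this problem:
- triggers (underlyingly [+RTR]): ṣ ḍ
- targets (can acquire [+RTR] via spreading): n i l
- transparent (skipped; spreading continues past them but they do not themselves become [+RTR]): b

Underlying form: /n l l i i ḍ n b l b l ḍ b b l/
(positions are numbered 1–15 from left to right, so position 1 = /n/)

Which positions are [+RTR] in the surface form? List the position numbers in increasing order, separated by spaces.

From /ḍ/ at 6 rightward: 7 /n/ → [+RTR]; 8 /b/ transparent; 9 /l/ → [+RTR]; 10 /b/ transparent; 11 /l/ → [+RTR]; 12 /ḍ/ is itself a trigger — this domain ends here.
From /ḍ/ at 6 leftward: 5 /i/ → [+RTR]; 4 /i/ → [+RTR]; 3 /l/ → [+RTR]; 2 /l/ → [+RTR]; 1 /n/ → [+RTR]; word edge.
From /ḍ/ at 12 rightward: 13 /b/ transparent; 14 /b/ transparent; 15 /l/ → [+RTR]; word edge.
From /ḍ/ at 12 leftward: 11 /l/ → [+RTR]; 10 /b/ transparent; 9 /l/ → [+RTR]; 8 /b/ transparent; 7 /n/ → [+RTR]; 6 /ḍ/ is itself a trigger — this domain ends here.

1 2 3 4 5 6 7 9 11 12 15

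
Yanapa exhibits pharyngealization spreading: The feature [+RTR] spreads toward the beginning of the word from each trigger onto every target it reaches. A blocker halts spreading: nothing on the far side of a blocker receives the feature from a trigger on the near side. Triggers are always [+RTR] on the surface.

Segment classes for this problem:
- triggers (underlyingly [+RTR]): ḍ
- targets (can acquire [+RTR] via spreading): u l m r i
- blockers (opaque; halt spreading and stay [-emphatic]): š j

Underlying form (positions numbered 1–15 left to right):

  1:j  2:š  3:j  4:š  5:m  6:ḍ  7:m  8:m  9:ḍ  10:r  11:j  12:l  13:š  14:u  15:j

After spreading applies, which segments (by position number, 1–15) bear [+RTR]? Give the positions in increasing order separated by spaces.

From /ḍ/ at 6 leftward: 5 /m/ → [+RTR]; 4 /š/ blocks.
From /ḍ/ at 9 leftward: 8 /m/ → [+RTR]; 7 /m/ → [+RTR]; 6 /ḍ/ is itself a trigger — this domain ends here.
Targets with no active source: positions 10 12 14 stay [-emphatic].

5 6 7 8 9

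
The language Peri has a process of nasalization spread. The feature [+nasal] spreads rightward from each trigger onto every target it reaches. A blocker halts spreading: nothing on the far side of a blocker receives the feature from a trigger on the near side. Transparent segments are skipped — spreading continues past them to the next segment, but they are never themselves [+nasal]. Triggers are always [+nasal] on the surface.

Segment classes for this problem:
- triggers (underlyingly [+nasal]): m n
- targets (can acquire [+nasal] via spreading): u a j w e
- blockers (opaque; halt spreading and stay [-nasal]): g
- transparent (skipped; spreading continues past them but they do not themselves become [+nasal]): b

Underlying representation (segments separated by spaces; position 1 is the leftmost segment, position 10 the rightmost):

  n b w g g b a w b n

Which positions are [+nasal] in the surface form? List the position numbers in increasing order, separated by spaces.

1 3 10

From /n/ at 1 rightward: 2 /b/ transparent; 3 /w/ → [+nasal]; 4 /g/ blocks.
From /n/ at 10 rightward: word edge.
Targets with no active source: positions 7 8 stay [-nasal].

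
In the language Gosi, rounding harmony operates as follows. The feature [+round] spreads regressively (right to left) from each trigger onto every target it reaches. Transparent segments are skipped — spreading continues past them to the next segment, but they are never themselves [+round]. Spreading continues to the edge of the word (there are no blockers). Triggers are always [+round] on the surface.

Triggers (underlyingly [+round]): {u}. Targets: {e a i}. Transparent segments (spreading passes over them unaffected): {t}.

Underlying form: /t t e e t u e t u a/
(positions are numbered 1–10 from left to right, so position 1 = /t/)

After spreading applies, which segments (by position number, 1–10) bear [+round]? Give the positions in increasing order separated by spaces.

3 4 6 7 9

From /u/ at 6 leftward: 5 /t/ transparent; 4 /e/ → [+round]; 3 /e/ → [+round]; 2 /t/ transparent; 1 /t/ transparent; word edge.
From /u/ at 9 leftward: 8 /t/ transparent; 7 /e/ → [+round]; 6 /u/ is itself a trigger — this domain ends here.
Target with no active source: position 10 stays [-round].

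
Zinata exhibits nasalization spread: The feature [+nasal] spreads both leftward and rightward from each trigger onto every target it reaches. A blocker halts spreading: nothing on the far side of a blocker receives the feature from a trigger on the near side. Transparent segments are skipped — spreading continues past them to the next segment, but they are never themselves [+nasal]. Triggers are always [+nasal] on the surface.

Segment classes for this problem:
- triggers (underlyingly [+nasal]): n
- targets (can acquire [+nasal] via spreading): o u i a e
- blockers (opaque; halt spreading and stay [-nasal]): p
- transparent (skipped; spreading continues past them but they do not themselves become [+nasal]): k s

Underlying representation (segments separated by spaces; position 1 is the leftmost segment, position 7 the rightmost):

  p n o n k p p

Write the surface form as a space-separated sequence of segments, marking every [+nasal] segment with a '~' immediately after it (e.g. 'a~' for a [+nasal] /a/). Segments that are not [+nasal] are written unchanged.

p n~ o~ n~ k p p

From /n/ at 2 rightward: 3 /o/ → [+nasal]; 4 /n/ is itself a trigger — this domain ends here.
From /n/ at 2 leftward: 1 /p/ blocks.
From /n/ at 4 rightward: 5 /k/ transparent; 6 /p/ blocks.
From /n/ at 4 leftward: 3 /o/ → [+nasal]; 2 /n/ is itself a trigger — this domain ends here.
[+nasal] positions on the surface: 2 3 4.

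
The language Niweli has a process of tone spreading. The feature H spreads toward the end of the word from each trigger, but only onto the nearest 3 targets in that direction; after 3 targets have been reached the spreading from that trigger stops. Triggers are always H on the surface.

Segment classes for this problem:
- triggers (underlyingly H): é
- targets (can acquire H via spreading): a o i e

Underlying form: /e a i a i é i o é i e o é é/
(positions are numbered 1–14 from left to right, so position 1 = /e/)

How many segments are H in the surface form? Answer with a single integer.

From /é/ at 6 rightward: 7 /i/ → H; 8 /o/ → H; 9 /é/ is itself a trigger — this domain ends here.
From /é/ at 9 rightward: 10 /i/ → H; 11 /e/ → H; 12 /o/ → H; bound reached.
From /é/ at 13 rightward: 14 /é/ is itself a trigger — this domain ends here.
From /é/ at 14 rightward: word edge.
Targets with no active source: positions 1 2 3 4 5 stay [-high tone].
H positions on the surface: 6 7 8 9 10 11 12 13 14.

9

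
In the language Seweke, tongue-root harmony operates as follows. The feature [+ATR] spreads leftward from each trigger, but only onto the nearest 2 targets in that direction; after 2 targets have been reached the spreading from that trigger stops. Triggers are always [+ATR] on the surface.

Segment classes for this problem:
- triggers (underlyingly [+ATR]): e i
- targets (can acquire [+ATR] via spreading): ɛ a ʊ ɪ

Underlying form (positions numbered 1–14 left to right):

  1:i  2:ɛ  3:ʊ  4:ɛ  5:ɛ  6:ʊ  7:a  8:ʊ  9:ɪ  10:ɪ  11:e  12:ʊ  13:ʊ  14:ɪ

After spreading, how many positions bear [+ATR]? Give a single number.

4

From /i/ at 1 leftward: word edge.
From /e/ at 11 leftward: 10 /ɪ/ → [+ATR]; 9 /ɪ/ → [+ATR]; bound reached.
Targets with no active source: positions 2 3 4 5 6 7 8 12 13 14 stay [-ATR].
[+ATR] positions on the surface: 1 9 10 11.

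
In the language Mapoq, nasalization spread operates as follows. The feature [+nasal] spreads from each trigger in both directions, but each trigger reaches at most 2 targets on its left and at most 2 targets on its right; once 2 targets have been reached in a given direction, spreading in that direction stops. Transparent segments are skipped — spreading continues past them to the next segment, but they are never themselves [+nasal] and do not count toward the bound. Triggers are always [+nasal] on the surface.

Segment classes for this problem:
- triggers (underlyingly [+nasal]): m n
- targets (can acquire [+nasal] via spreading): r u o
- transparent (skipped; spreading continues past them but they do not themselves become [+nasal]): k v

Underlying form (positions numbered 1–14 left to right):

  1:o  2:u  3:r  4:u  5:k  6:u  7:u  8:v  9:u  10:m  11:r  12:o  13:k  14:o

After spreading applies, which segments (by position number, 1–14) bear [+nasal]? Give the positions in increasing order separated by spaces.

From /m/ at 10 rightward: 11 /r/ → [+nasal]; 12 /o/ → [+nasal]; bound reached.
From /m/ at 10 leftward: 9 /u/ → [+nasal]; 8 /v/ transparent; 7 /u/ → [+nasal]; bound reached.
Targets with no active source: positions 1 2 3 4 6 14 stay [-nasal].

7 9 10 11 12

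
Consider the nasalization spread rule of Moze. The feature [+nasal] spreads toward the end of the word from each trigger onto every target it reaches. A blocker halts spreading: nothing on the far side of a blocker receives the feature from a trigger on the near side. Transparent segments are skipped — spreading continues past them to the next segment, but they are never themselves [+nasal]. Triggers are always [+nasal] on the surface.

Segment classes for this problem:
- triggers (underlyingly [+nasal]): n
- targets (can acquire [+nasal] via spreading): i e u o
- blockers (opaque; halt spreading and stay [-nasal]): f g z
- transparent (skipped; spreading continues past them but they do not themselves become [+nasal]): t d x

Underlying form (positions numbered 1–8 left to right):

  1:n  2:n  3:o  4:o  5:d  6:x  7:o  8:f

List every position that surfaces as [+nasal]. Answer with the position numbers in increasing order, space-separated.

From /n/ at 1 rightward: 2 /n/ is itself a trigger — this domain ends here.
From /n/ at 2 rightward: 3 /o/ → [+nasal]; 4 /o/ → [+nasal]; 5 /d/ transparent; 6 /x/ transparent; 7 /o/ → [+nasal]; 8 /f/ blocks.

1 2 3 4 7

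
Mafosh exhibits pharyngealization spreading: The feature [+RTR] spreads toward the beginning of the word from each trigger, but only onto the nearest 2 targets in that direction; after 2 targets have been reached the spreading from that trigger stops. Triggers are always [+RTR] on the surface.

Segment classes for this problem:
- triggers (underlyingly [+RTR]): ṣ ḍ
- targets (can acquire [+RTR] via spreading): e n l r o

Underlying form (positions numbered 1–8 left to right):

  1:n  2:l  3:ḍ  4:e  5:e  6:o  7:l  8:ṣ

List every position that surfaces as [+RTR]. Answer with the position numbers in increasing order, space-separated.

1 2 3 6 7 8

From /ḍ/ at 3 leftward: 2 /l/ → [+RTR]; 1 /n/ → [+RTR]; bound reached.
From /ṣ/ at 8 leftward: 7 /l/ → [+RTR]; 6 /o/ → [+RTR]; bound reached.
Targets with no active source: positions 4 5 stay [-emphatic].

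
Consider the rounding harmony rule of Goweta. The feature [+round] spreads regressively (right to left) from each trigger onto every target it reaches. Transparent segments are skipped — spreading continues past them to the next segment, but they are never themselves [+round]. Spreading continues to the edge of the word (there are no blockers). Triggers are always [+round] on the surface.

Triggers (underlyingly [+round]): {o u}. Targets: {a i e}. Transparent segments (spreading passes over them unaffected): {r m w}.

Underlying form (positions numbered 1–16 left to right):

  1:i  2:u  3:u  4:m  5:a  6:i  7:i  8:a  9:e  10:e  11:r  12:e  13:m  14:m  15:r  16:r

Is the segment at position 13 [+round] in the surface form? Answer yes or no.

From /u/ at 2 leftward: 1 /i/ → [+round]; word edge.
From /u/ at 3 leftward: 2 /u/ is itself a trigger — this domain ends here.
Targets with no active source: positions 5 6 7 8 9 10 12 stay [-round].
[+round] positions on the surface: 1 2 3.

no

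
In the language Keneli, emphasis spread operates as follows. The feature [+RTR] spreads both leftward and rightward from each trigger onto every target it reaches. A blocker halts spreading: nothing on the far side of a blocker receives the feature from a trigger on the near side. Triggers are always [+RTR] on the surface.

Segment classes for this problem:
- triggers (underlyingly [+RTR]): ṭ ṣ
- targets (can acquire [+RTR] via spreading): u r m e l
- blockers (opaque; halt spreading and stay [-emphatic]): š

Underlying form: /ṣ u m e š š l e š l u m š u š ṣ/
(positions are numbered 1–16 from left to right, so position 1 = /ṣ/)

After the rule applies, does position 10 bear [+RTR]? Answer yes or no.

From /ṣ/ at 1 rightward: 2 /u/ → [+RTR]; 3 /m/ → [+RTR]; 4 /e/ → [+RTR]; 5 /š/ blocks.
From /ṣ/ at 1 leftward: word edge.
From /ṣ/ at 16 rightward: word edge.
From /ṣ/ at 16 leftward: 15 /š/ blocks.
Targets with no active source: positions 7 8 10 11 12 14 stay [-emphatic].
[+RTR] positions on the surface: 1 2 3 4 16.

no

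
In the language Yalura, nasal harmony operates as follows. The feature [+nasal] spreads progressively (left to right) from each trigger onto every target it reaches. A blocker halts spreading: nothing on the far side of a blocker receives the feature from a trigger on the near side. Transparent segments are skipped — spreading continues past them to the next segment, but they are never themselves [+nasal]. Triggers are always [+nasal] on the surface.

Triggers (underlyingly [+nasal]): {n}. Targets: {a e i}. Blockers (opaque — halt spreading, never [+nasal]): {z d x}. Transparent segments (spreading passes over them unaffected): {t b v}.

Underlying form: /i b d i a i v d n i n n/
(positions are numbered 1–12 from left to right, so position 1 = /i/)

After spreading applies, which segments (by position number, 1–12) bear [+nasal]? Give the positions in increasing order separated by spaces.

From /n/ at 9 rightward: 10 /i/ → [+nasal]; 11 /n/ is itself a trigger — this domain ends here.
From /n/ at 11 rightward: 12 /n/ is itself a trigger — this domain ends here.
From /n/ at 12 rightward: word edge.
Targets with no active source: positions 1 4 5 6 stay [-nasal].

9 10 11 12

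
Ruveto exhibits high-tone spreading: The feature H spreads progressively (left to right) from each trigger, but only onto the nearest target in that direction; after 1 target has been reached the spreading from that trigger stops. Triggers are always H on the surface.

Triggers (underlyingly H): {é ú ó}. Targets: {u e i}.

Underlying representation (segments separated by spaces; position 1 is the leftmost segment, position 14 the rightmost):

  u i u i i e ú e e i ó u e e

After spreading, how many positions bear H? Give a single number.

From /ú/ at 7 rightward: 8 /e/ → H; bound reached.
From /ó/ at 11 rightward: 12 /u/ → H; bound reached.
Targets with no active source: positions 1 2 3 4 5 6 9 10 13 14 stay [-high tone].
H positions on the surface: 7 8 11 12.

4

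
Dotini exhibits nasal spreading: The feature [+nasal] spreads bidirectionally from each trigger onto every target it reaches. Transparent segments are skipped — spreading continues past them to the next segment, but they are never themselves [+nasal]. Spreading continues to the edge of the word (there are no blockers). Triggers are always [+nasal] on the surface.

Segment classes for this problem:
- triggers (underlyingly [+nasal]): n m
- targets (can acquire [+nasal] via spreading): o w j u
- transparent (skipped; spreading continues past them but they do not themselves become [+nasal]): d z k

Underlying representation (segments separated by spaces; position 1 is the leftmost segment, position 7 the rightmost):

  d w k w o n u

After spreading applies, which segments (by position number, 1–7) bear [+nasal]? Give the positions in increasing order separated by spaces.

2 4 5 6 7

From /n/ at 6 rightward: 7 /u/ → [+nasal]; word edge.
From /n/ at 6 leftward: 5 /o/ → [+nasal]; 4 /w/ → [+nasal]; 3 /k/ transparent; 2 /w/ → [+nasal]; 1 /d/ transparent; word edge.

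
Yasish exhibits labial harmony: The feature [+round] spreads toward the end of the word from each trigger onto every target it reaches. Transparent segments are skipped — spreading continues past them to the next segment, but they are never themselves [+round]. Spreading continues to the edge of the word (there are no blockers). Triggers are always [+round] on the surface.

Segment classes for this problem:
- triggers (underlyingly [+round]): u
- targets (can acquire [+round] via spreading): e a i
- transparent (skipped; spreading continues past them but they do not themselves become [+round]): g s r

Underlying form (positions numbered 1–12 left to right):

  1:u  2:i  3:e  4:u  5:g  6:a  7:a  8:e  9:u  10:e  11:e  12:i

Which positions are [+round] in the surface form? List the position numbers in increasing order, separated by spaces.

From /u/ at 1 rightward: 2 /i/ → [+round]; 3 /e/ → [+round]; 4 /u/ is itself a trigger — this domain ends here.
From /u/ at 4 rightward: 5 /g/ transparent; 6 /a/ → [+round]; 7 /a/ → [+round]; 8 /e/ → [+round]; 9 /u/ is itself a trigger — this domain ends here.
From /u/ at 9 rightward: 10 /e/ → [+round]; 11 /e/ → [+round]; 12 /i/ → [+round]; word edge.

1 2 3 4 6 7 8 9 10 11 12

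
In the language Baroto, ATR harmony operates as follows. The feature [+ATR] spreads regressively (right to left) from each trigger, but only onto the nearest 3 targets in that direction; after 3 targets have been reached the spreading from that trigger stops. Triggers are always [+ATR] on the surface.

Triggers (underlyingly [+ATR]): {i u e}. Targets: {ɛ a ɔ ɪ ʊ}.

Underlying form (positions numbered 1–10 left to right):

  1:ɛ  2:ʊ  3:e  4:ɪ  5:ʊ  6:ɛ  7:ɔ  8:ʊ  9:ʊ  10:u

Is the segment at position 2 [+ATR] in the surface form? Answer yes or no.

From /e/ at 3 leftward: 2 /ʊ/ → [+ATR]; 1 /ɛ/ → [+ATR]; word edge.
From /u/ at 10 leftward: 9 /ʊ/ → [+ATR]; 8 /ʊ/ → [+ATR]; 7 /ɔ/ → [+ATR]; bound reached.
Targets with no active source: positions 4 5 6 stay [-ATR].
[+ATR] positions on the surface: 1 2 3 7 8 9 10.

yes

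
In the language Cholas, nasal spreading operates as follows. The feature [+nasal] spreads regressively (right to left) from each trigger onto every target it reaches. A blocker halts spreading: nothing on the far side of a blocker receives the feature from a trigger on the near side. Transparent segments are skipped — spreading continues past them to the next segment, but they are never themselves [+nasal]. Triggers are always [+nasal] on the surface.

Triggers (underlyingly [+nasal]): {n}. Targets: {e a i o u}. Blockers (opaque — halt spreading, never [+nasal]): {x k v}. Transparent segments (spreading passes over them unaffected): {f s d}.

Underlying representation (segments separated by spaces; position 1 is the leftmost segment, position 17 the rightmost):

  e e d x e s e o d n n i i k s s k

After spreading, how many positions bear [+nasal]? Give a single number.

From /n/ at 10 leftward: 9 /d/ transparent; 8 /o/ → [+nasal]; 7 /e/ → [+nasal]; 6 /s/ transparent; 5 /e/ → [+nasal]; 4 /x/ blocks.
From /n/ at 11 leftward: 10 /n/ is itself a trigger — this domain ends here.
Targets with no active source: positions 1 2 12 13 stay [-nasal].
[+nasal] positions on the surface: 5 7 8 10 11.

5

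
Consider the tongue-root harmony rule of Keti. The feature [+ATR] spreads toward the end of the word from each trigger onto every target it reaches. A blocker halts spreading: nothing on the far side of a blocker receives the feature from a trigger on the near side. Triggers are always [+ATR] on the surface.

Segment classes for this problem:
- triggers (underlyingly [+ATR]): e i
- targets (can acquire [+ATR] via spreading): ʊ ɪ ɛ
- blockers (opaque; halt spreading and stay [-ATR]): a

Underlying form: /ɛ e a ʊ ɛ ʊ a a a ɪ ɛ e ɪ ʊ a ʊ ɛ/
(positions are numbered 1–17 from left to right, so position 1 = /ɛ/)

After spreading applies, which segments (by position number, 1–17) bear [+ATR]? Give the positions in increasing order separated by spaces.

From /e/ at 2 rightward: 3 /a/ blocks.
From /e/ at 12 rightward: 13 /ɪ/ → [+ATR]; 14 /ʊ/ → [+ATR]; 15 /a/ blocks.
Targets with no active source: positions 1 4 5 6 10 11 16 17 stay [-ATR].

2 12 13 14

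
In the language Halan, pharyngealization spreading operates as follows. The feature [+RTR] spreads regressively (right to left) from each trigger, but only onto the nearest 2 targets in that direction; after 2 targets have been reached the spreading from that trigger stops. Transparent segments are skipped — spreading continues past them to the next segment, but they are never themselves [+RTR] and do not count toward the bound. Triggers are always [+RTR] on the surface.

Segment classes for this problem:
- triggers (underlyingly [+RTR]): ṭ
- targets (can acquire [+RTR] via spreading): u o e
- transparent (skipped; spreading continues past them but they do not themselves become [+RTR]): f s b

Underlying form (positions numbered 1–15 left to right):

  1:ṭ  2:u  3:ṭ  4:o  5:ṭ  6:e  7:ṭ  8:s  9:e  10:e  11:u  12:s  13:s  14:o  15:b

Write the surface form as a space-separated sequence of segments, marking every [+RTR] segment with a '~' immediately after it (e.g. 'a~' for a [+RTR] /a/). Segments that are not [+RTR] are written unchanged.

ṭ~ u~ ṭ~ o~ ṭ~ e~ ṭ~ s e e u s s o b

From /ṭ/ at 1 leftward: word edge.
From /ṭ/ at 3 leftward: 2 /u/ → [+RTR]; 1 /ṭ/ is itself a trigger — this domain ends here.
From /ṭ/ at 5 leftward: 4 /o/ → [+RTR]; 3 /ṭ/ is itself a trigger — this domain ends here.
From /ṭ/ at 7 leftward: 6 /e/ → [+RTR]; 5 /ṭ/ is itself a trigger — this domain ends here.
Targets with no active source: positions 9 10 11 14 stay [-emphatic].
[+RTR] positions on the surface: 1 2 3 4 5 6 7.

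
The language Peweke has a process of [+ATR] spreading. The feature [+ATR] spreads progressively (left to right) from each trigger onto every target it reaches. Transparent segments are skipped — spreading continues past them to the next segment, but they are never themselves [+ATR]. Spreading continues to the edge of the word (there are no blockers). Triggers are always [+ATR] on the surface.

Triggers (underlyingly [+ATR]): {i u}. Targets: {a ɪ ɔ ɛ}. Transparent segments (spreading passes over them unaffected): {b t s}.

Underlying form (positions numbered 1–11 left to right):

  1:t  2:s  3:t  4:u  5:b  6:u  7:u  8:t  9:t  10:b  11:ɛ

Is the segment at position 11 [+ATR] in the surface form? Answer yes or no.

yes

From /u/ at 4 rightward: 5 /b/ transparent; 6 /u/ is itself a trigger — this domain ends here.
From /u/ at 6 rightward: 7 /u/ is itself a trigger — this domain ends here.
From /u/ at 7 rightward: 8 /t/ transparent; 9 /t/ transparent; 10 /b/ transparent; 11 /ɛ/ → [+ATR]; word edge.
[+ATR] positions on the surface: 4 6 7 11.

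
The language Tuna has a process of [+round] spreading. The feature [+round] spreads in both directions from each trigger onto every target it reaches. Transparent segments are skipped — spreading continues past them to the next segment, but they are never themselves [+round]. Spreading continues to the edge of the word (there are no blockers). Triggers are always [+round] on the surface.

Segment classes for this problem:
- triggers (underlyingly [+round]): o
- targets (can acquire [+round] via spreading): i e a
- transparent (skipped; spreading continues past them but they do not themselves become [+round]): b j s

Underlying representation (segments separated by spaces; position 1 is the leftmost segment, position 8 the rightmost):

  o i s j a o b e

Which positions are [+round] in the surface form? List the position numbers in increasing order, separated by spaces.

From /o/ at 1 rightward: 2 /i/ → [+round]; 3 /s/ transparent; 4 /j/ transparent; 5 /a/ → [+round]; 6 /o/ is itself a trigger — this domain ends here.
From /o/ at 1 leftward: word edge.
From /o/ at 6 rightward: 7 /b/ transparent; 8 /e/ → [+round]; word edge.
From /o/ at 6 leftward: 5 /a/ → [+round]; 4 /j/ transparent; 3 /s/ transparent; 2 /i/ → [+round]; 1 /o/ is itself a trigger — this domain ends here.

1 2 5 6 8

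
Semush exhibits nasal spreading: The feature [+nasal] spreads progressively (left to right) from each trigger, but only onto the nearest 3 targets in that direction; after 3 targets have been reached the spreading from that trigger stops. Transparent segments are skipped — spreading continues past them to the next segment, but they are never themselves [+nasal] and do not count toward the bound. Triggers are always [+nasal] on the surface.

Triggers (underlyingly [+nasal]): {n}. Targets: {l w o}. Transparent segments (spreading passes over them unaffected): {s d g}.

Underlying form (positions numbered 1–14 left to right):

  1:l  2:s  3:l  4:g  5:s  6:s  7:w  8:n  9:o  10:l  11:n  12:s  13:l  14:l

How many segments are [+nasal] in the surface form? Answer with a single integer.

From /n/ at 8 rightward: 9 /o/ → [+nasal]; 10 /l/ → [+nasal]; 11 /n/ is itself a trigger — this domain ends here.
From /n/ at 11 rightward: 12 /s/ transparent; 13 /l/ → [+nasal]; 14 /l/ → [+nasal]; word edge.
Targets with no active source: positions 1 3 7 stay [-nasal].
[+nasal] positions on the surface: 8 9 10 11 13 14.

6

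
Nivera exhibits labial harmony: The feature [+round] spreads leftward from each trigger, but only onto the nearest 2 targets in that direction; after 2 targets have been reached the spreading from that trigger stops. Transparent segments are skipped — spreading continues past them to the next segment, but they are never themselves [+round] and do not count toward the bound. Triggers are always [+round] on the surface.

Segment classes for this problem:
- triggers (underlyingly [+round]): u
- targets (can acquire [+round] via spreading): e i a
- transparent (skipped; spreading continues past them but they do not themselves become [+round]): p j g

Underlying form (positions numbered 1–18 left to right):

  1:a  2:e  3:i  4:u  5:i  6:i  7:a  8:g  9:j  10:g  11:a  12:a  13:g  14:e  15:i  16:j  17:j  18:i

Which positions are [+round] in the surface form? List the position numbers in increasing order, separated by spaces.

2 3 4

From /u/ at 4 leftward: 3 /i/ → [+round]; 2 /e/ → [+round]; bound reached.
Targets with no active source: positions 1 5 6 7 11 12 14 15 18 stay [-round].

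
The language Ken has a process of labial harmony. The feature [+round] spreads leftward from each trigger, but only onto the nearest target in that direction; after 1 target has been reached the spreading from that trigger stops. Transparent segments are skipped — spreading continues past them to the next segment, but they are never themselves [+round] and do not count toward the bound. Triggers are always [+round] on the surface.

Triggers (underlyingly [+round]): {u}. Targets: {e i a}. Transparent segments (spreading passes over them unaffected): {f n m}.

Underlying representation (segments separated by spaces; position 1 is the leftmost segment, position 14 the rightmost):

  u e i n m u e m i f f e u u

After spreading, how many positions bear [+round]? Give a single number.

6

From /u/ at 1 leftward: word edge.
From /u/ at 6 leftward: 5 /m/ transparent; 4 /n/ transparent; 3 /i/ → [+round]; bound reached.
From /u/ at 13 leftward: 12 /e/ → [+round]; bound reached.
From /u/ at 14 leftward: 13 /u/ is itself a trigger — this domain ends here.
Targets with no active source: positions 2 7 9 stay [-round].
[+round] positions on the surface: 1 3 6 12 13 14.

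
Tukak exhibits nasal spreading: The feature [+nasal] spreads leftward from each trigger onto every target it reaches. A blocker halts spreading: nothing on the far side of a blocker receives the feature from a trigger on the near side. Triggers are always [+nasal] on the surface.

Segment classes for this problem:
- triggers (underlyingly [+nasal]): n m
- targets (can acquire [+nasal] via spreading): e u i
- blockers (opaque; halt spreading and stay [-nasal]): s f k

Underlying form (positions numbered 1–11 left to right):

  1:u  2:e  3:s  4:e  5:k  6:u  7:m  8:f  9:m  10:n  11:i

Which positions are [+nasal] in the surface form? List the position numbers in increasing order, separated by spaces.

From /m/ at 7 leftward: 6 /u/ → [+nasal]; 5 /k/ blocks.
From /m/ at 9 leftward: 8 /f/ blocks.
From /n/ at 10 leftward: 9 /m/ is itself a trigger — this domain ends here.
Targets with no active source: positions 1 2 4 11 stay [-nasal].

6 7 9 10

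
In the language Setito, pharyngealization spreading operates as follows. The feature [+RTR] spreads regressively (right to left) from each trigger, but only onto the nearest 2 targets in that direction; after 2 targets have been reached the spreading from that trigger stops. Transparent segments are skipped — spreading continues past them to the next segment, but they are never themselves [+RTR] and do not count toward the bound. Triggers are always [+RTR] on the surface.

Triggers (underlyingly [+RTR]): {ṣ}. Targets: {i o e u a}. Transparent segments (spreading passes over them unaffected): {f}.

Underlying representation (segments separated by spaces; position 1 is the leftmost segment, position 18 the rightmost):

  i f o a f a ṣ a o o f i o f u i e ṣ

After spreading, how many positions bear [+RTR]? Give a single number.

From /ṣ/ at 7 leftward: 6 /a/ → [+RTR]; 5 /f/ transparent; 4 /a/ → [+RTR]; bound reached.
From /ṣ/ at 18 leftward: 17 /e/ → [+RTR]; 16 /i/ → [+RTR]; bound reached.
Targets with no active source: positions 1 3 8 9 10 12 13 15 stay [-emphatic].
[+RTR] positions on the surface: 4 6 7 16 17 18.

6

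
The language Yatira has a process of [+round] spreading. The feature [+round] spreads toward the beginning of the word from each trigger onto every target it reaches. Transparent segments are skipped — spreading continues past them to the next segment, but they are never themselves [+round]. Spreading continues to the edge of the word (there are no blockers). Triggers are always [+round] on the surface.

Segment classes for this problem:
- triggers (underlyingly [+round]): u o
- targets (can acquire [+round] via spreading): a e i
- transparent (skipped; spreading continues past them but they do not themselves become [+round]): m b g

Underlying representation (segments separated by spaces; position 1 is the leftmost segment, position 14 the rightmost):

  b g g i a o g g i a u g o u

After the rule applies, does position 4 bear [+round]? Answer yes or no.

From /o/ at 6 leftward: 5 /a/ → [+round]; 4 /i/ → [+round]; 3 /g/ transparent; 2 /g/ transparent; 1 /b/ transparent; word edge.
From /u/ at 11 leftward: 10 /a/ → [+round]; 9 /i/ → [+round]; 8 /g/ transparent; 7 /g/ transparent; 6 /o/ is itself a trigger — this domain ends here.
From /o/ at 13 leftward: 12 /g/ transparent; 11 /u/ is itself a trigger — this domain ends here.
From /u/ at 14 leftward: 13 /o/ is itself a trigger — this domain ends here.
[+round] positions on the surface: 4 5 6 9 10 11 13 14.

yes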